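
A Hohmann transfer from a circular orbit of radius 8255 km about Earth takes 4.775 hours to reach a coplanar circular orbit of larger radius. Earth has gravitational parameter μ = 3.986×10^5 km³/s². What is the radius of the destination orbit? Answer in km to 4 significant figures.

r₂ = 37450 km

Transfer time t = 4.775 hours = 17190 s, and t = π√(a_t³/μ).
So a_t = (μ t²/π²)^(1/3) = (3.986×10^5 × (17190)² / π²)^(1/3) = 22852 km.
Since a_t = (r₁ + r₂)/2, r₂ = 2a_t − r₁ = 2×22852 − 8255 = 37449 km.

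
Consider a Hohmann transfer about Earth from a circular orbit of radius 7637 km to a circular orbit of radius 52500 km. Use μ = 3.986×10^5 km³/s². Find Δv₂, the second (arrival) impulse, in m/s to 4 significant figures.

The Hohmann ellipse has a_t = (r₁ + r₂)/2 = 30068.5 km.
On the circular orbit at r = 52500 km, v_c = √(μ/r) = 2.7554 km/s.
Transfer-orbit speed at the same r (vis-viva, a = a_t): v_t = √[μ(2/r − 1/a_t)] = 1.3887 km/s.
Δv₂ = |v_t − v_c| = |1.3887 − 2.7554| = 1.367 km/s.

Δv₂ = 1367 m/s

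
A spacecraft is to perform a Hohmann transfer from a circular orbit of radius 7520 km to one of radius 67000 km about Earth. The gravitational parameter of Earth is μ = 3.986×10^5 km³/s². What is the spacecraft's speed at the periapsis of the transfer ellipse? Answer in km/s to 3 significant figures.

v = 9.76 km/s

Semi-major axis of the transfer orbit: a_t = (7520 + 67000)/2 = 37260 km.
The periapsis of the transfer ellipse is at r = 7520 km.
Applying v² = μ(2/r − 1/a_t): v = 9.763 km/s.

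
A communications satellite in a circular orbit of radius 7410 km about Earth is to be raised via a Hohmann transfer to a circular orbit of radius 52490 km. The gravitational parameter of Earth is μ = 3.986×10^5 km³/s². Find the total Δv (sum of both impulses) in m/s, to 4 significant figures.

Semi-major axis of the transfer orbit: a_t = (7410 + 52490)/2 = 29950 km.
Circular speed at r₁: v₁ = √(μ/r₁) = √(3.986×10^5/7410) = 7.3343 km/s.
On the transfer ellipse at r₁, vis-viva gives v_p = √[μ(2/r₁ − 1/a_t)] = 9.7096 km/s.
First burn Δv₁ = |v_p − v₁| = 2.375 km/s.
Circular speed at r₂: v₂ = √(μ/r₂) = 2.756 km/s.
Transfer-orbit speed at r₂: v_a = √[μ(2/r₂ − 1/a_t)] = 1.371 km/s.
Second burn Δv₂ = |v₂ − v_a| = 1.385 km/s.
Total Δv = Δv₁ + Δv₂ = 3.760 km/s.

Δv = 3760 m/s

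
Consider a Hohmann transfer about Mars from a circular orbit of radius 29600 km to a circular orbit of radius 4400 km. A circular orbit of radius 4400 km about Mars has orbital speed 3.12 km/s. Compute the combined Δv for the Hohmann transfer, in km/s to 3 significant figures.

Δv = 1.59 km/s

From the circular-orbit relation v² = μ/r at r = 4400 km: μ = v²r = (3.12)² × 4400 = 42831.4 km³/s².
Semi-major axis of the transfer orbit: a_t = (29600 + 4400)/2 = 17000 km.
At r₁ the circular-orbit speed is v₁ = √(μ/r₁) = 1.2029 km/s.
On the transfer ellipse at r₁, vis-viva equation gives v_a = √[μ(2/r₁ − 1/a_t)] = 0.61198 km/s.
First burn Δv₁ = |v_a − v₁| = 0.5909 km/s.
At r₂, v₂ = √(μ/r₂) = 3.120 km/s.
Transfer-orbit speed at r₂: v_p = √[μ(2/r₂ − 1/a_t)] = 4.117 km/s.
Second burn Δv₂ = |v₂ − v_p| = 0.9970 km/s.
Δv = Δv₁ + Δv₂ = 0.5909 + 0.9970 = 1.588 km/s.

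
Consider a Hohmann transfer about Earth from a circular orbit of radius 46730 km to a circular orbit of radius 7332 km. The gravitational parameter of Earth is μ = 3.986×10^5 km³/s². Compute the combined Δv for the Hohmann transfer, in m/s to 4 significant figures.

Δv = 3721 m/s

Semi-major axis of the transfer orbit: a_t = (46730 + 7332)/2 = 27031 km.
At r₁ the circular-orbit speed is v₁ = √(μ/r₁) = 2.921 km/s.
On the transfer ellipse at r₁, v² = μ(2/r − 1/a) gives v_a = √[μ(2/r₁ − 1/a_t)] = 1.521 km/s.
First burn Δv₁ = |v_a − v₁| = 1.400 km/s.
At r₂, v₂ = √(μ/r₂) = 7.373 km/s.
Transfer-orbit speed at r₂: v_p = √[μ(2/r₂ − 1/a_t)] = 9.694 km/s.
Second burn Δv₂ = |v₂ − v_p| = 2.321 km/s.
Total Δv = Δv₁ + Δv₂ = 3.721 km/s.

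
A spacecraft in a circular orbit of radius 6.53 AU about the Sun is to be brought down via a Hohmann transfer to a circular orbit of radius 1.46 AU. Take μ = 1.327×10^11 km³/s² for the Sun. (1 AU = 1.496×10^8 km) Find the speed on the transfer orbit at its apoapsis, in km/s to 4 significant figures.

In km: r₁ = 6.53 × 1.496×10^8 = 9.76888×10^8 km; r₂ = 1.46 × 1.496×10^8 = 2.18416×10^8 km.
Transfer-ellipse semi-major axis a_t = (r₁ + r₂)/2 = (9.76888×10^8 + 2.18416×10^8)/2 = 5.97652×10^8 km.
The apoapsis of the transfer ellipse is at r = 9.76888×10^8 km.
Applying v² = μ(2/r − 1/a_t): v = 7.046 km/s.

v = 7.046 km/s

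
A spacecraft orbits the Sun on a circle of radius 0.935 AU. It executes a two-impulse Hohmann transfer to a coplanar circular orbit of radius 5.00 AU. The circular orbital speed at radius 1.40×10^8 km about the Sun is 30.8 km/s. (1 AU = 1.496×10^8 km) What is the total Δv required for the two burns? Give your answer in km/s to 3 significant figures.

From the circular-orbit relation v² = μ/r at r = 1.40×10^8 km: μ = v²r = (30.8)² × 1.40×10^8 = 1.32810×10^11 km³/s².
In km: r₁ = 0.935 × 1.496×10^8 = 1.39876×10^8 km; r₂ = 5.00 × 1.496×10^8 = 7.480×10^8 km.
Semi-major axis of the transfer orbit: a_t = (1.39876×10^8 + 7.480×10^8)/2 = 4.43938×10^8 km.
Circular speed at r₁: v₁ = √(μ/r₁) = √(1.32810×10^11/1.39876×10^8) = 30.8136 km/s.
Transfer-orbit speed at r₁ (vis-viva equation): v_p = √[μ(2/r₁ − 1/a_t)] = 39.9975 km/s.
First burn Δv₁ = |v_p − v₁| = 9.184 km/s.
At r₂, v₂ = √(μ/r₂) = 13.3249 km/s.
Transfer-orbit speed at r₂: v_a = √[μ(2/r₂ − 1/a_t)] = 7.47953 km/s.
Second burn Δv₂ = |v₂ − v_a| = 5.845 km/s.
Δv = Δv₁ + Δv₂ = 9.184 + 5.845 = 15.03 km/s.

Δv = 15.0 km/s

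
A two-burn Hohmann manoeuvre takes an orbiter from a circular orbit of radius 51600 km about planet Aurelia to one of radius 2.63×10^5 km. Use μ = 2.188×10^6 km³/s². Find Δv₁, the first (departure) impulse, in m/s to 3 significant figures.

The Hohmann ellipse has a_t = (r₁ + r₂)/2 = 1.573×10^5 km.
On the circular orbit at r = 51600 km, v_c = √(μ/r) = 6.512 km/s.
Transfer-orbit speed at the same r (vis-viva, a = a_t): v_t = √[μ(2/r − 1/a_t)] = 8.420 km/s.
Δv₁ = |v_t − v_c| = |8.420 − 6.512| = 1.908 km/s.

Δv₁ = 1910 m/s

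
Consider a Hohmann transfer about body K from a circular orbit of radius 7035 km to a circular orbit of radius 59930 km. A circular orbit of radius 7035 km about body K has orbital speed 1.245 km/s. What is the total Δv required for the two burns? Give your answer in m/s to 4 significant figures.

Δv = 651.7 m/s

From the circular-orbit relation v² = μ/r at r = 7035 km: μ = v²r = (1.245)² × 7035 = 10904.4 km³/s².
Semi-major axis of the transfer orbit: a_t = (7035 + 59930)/2 = 33482.5 km.
At r₁ the circular-orbit speed is v₁ = √(μ/r₁) = 1.24500 km/s.
Transfer-orbit speed at r₁ (vis-viva equation): v_p = √[μ(2/r₁ − 1/a_t)] = 1.66565 km/s.
First burn Δv₁ = |v_p − v₁| = 0.42065 km/s.
Circular speed at r₂: v₂ = √(μ/r₂) = 0.42656 km/s.
Transfer-orbit speed at r₂: v_a = √[μ(2/r₂ − 1/a_t)] = 0.19553 km/s.
Second burn Δv₂ = |v₂ − v_a| = 0.23103 km/s.
Δv = Δv₁ + Δv₂ = 0.42065 + 0.23103 = 0.6517 km/s.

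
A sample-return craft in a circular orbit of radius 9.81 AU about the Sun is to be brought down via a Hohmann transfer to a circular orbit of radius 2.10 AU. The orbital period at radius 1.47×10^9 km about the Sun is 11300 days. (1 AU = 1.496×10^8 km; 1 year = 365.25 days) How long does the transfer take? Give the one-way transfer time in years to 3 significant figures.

t = 7.30 years

From Kepler's third law T² = 4π²r³/μ at r = 1.47×10^9 km, T = 11300 days = 11300 × 86400 s = 9.7632×10^8 s: μ = 4π²r³/T² = 1.31561×10^11 km³/s².
In km: r₁ = 9.81 × 1.496×10^8 = 1.467576×10^9 km; r₂ = 2.10 × 1.496×10^8 = 3.1416×10^8 km.
The Hohmann ellipse has a_t = (r₁ + r₂)/2 = 8.90868×10^8 km.
Half the transfer-orbit period gives t = π√(a_t³/μ) = 2.303×10^8 s.
Converting: 2.303×10^8 s ÷ 3.15576×10^7 s/year (365.25 × 86400) = 7.30 years.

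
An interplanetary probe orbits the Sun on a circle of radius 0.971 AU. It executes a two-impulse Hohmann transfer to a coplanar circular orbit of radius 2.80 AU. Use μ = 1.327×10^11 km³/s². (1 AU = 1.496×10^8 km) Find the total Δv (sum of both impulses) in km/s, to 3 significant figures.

Δv = 11.6 km/s

In km: r₁ = 0.971 × 1.496×10^8 = 1.452616×10^8 km; r₂ = 2.80 × 1.496×10^8 = 4.1888×10^8 km.
The Hohmann ellipse has a_t = (r₁ + r₂)/2 = 2.820708×10^8 km.
Circular speed at r₁: v₁ = √(μ/r₁) = √(1.327×10^11/1.452616×10^8) = 30.225 km/s.
On the transfer ellipse at r₁, vis-viva equation gives v_p = √[μ(2/r₁ − 1/a_t)] = 36.832 km/s.
First burn Δv₁ = |v_p − v₁| = 6.607 km/s.
Circular speed at r₂: v₂ = √(μ/r₂) = 17.799 km/s.
Transfer-orbit speed at r₂: v_a = √[μ(2/r₂ − 1/a_t)] = 12.773 km/s.
Second burn Δv₂ = |v₂ − v_a| = 5.026 km/s.
Total Δv = Δv₁ + Δv₂ = 11.63 km/s.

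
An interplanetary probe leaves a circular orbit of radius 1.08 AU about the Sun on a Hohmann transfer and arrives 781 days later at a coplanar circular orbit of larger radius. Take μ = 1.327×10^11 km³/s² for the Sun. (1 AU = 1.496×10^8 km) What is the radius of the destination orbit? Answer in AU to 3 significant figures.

In km: r₁ = 1.08 × 1.496×10^8 = 1.61568×10^8 km.
Transfer time t = 781 days = 6.74784×10^7 s, and t = π√(a_t³/μ).
So a_t = (μ t²/π²)^(1/3) = (1.327×10^11 × (6.74784×10^7)² / π²)^(1/3) = 3.9412×10^8 km.
Since a_t = (r₁ + r₂)/2, r₂ = 2a_t − r₁ = 2×3.9412×10^8 − 1.61568×10^8 = 6.26672×10^8 km.
In AU: r₂ = 6.26672×10^8 / 1.496×10^8 = 4.19 AU.

r₂ = 4.19 AU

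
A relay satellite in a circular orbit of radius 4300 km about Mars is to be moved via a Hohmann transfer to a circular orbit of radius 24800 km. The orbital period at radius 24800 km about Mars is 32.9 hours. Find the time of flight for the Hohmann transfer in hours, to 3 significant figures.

From Kepler's third law T² = 4π²r³/μ at r = 24800 km, T = 32.9 hours = 32.9 × 3600 s = 1.1844×10^5 s: μ = 4π²r³/T² = 42925.8 km³/s².
The Hohmann ellipse has a_t = (r₁ + r₂)/2 = 14550 km.
By Kepler's third law the transfer-orbit period is T = 2π√(a_t³/μ), so t = T/2 = 26610 s.
Converting: 26610 s ÷ 3600 s/hour = 7.39 hours.

t = 7.39 hours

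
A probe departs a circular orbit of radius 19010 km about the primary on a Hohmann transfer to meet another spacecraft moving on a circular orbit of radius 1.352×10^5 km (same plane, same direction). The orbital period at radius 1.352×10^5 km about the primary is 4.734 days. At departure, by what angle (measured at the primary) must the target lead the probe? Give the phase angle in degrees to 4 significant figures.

φ = 102.5°

From Kepler's third law T² = 4π²r³/μ at r = 1.352×10^5 km, T = 4.734 days = 4.734 × 86400 s = 4.090176×10^5 s: μ = 4π²r³/T² = 5.83184×10^5 km³/s².
The Hohmann ellipse has a_t = (r₁ + r₂)/2 = 77105 km.
The half-period of the transfer ellipse is t = π√(a_t³/μ) = 88080 s.
The target's mean motion on its circular orbit is ω₂ = √(μ/r₂³) = 1.536×10^-5 rad/s.
Angle swept by the target during transfer: ω₂·t = 1.353 rad = 77.52°.
Arrival is 180° from departure on the ellipse, so φ = 180° − 77.52° = 102.5°.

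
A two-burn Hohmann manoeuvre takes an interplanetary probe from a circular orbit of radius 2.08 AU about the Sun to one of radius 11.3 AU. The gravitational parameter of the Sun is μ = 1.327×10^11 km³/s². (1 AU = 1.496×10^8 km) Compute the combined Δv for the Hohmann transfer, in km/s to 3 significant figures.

In km: r₁ = 2.08 × 1.496×10^8 = 3.11168×10^8 km; r₂ = 11.3 × 1.496×10^8 = 1.69048×10^9 km.
Semi-major axis of the transfer orbit: a_t = (3.11168×10^8 + 1.69048×10^9)/2 = 1.000824×10^9 km.
Circular speed at r₁: v₁ = √(μ/r₁) = √(1.327×10^11/3.11168×10^8) = 20.651 km/s.
On the transfer ellipse at r₁, vis-viva equation gives v_p = √[μ(2/r₁ − 1/a_t)] = 26.839 km/s.
First burn Δv₁ = |v_p − v₁| = 6.188 km/s.
Circular speed at r₂: v₂ = √(μ/r₂) = 8.860 km/s.
Transfer-orbit speed at r₂: v_a = √[μ(2/r₂ − 1/a_t)] = 4.940 km/s.
Second burn Δv₂ = |v₂ − v_a| = 3.920 km/s.
Total Δv = Δv₁ + Δv₂ = 10.11 km/s.

Δv = 10.1 km/s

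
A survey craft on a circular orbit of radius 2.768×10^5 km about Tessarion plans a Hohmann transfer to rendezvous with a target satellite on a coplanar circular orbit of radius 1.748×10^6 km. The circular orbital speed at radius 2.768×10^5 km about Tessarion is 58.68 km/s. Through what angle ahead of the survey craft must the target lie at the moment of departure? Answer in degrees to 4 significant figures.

φ = 100.7°

From the circular-orbit relation v² = μ/r at r = 2.768×10^5 km: μ = v²r = (58.68)² × 2.768×10^5 = 9.53117×10^8 km³/s².
The Hohmann ellipse has a_t = (r₁ + r₂)/2 = 1.0124×10^6 km.
Transfer time t = π√(a_t³/μ) = 1.03659×10^5 s.
The target's mean motion on its circular orbit is ω₂ = √(μ/r₂³) = 1.33586×10^-5 rad/s.
Angle swept by the target during transfer: ω₂·t = 1.3847 rad = 79.34°.
The survey craft traverses 180° on the transfer ellipse, so the target must lead by 180° − 79.34° = 100.7°.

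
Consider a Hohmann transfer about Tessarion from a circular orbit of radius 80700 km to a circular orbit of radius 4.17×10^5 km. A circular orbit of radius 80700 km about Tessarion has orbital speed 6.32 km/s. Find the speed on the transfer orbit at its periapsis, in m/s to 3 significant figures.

From the circular-orbit relation v² = μ/r at r = 80700 km: μ = v²r = (6.32)² × 80700 = 3.22335×10^6 km³/s².
The Hohmann ellipse has a_t = (r₁ + r₂)/2 = 2.4885×10^5 km.
At periapsis, r = 80700 km.
From the vis-viva equation, v = √[μ(2/r − 1/a_t)] = 8.181 km/s.

v = 8180 m/s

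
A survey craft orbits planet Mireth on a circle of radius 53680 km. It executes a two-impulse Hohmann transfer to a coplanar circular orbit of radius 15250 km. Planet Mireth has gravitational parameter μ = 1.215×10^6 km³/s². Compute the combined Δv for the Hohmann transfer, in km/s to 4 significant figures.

Δv = 3.807 km/s

Semi-major axis of the transfer orbit: a_t = (53680 + 15250)/2 = 34465 km.
At r₁ the circular-orbit speed is v₁ = √(μ/r₁) = 4.758 km/s.
On the transfer ellipse at r₁, vis-viva gives v_a = √[μ(2/r₁ − 1/a_t)] = 3.165 km/s.
First burn Δv₁ = |v_a − v₁| = 1.593 km/s.
Circular speed at r₂: v₂ = √(μ/r₂) = 8.926 km/s.
Transfer-orbit speed at r₂: v_p = √[μ(2/r₂ − 1/a_t)] = 11.14 km/s.
Second burn Δv₂ = |v₂ − v_p| = 2.214 km/s.
Δv = Δv₁ + Δv₂ = 1.593 + 2.214 = 3.807 km/s.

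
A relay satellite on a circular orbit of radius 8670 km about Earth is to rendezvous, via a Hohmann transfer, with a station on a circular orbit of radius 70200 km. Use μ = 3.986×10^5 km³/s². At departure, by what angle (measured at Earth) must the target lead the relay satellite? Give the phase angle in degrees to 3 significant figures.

φ = 104°

Semi-major axis of the transfer orbit: a_t = (8670 + 70200)/2 = 39435 km.
Transfer time t = π√(a_t³/μ) = 38968 s.
Target angular speed ω₂ = √(μ/r₂³) = 3.3944×10^-5 rad/s.
Angle swept by the target during transfer: ω₂·t = 1.3227 rad = 75.79°.
The relay satellite traverses 180° on the transfer ellipse, so the target must lead by 180° − 75.79° = 104°.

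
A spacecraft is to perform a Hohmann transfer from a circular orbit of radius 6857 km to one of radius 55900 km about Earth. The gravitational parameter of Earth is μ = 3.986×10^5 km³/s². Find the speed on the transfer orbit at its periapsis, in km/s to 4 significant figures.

v = 10.18 km/s

Semi-major axis of the transfer orbit: a_t = (6857 + 55900)/2 = 31378.5 km.
The periapsis of the transfer ellipse is at r = 6857 km.
Applying v² = μ(2/r − 1/a_t): v = 10.18 km/s.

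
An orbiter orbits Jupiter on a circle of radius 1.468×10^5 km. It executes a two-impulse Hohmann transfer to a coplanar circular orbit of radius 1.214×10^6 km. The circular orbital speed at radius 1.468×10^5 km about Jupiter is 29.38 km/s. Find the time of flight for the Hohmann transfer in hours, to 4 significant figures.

t = 43.51 hours

From the circular-orbit relation v² = μ/r at r = 1.468×10^5 km: μ = v²r = (29.38)² × 1.468×10^5 = 1.26715×10^8 km³/s².
Semi-major axis of the transfer orbit: a_t = (1.468×10^5 + 1.214×10^6)/2 = 6.804×10^5 km.
Transfer time t = π√(a_t³/μ) = π√((6.804×10^5)³ / 1.26715×10^8) = 1.5663×10^5 s.
Converting: 1.5663×10^5 s ÷ 3600 s/hour = 43.51 hours.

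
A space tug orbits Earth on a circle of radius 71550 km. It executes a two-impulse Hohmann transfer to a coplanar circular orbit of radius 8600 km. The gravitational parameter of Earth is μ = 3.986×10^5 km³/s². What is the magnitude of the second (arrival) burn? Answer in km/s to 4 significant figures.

Semi-major axis of the transfer orbit: a_t = (71550 + 8600)/2 = 40075 km.
Circular speed at r = 8600 km: v_c = √(μ/r) = 6.808 km/s.
Vis-viva on the transfer ellipse at r = 8600 km gives v_t = √[μ(2/r − 1/a_t)] = 9.097 km/s.
Δv₂ = |v_t − v_c| = |9.097 − 6.808| = 2.289 km/s.

Δv₂ = 2.289 km/s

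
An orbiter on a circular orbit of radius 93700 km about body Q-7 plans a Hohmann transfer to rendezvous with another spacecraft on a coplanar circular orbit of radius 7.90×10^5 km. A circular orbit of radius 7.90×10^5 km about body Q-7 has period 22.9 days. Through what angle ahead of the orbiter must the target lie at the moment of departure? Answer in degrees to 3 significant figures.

φ = 105°

From Kepler's third law T² = 4π²r³/μ at r = 7.90×10^5 km, T = 22.9 days = 22.9 × 86400 s = 1.97856×10^6 s: μ = 4π²r³/T² = 4.97213×10^6 km³/s².
Transfer-ellipse semi-major axis a_t = (r₁ + r₂)/2 = (93700 + 7.900×10^5)/2 = 4.4185×10^5 km.
The half-period of the transfer ellipse is t = π√(a_t³/μ) = 4.138×10^5 s.
The target's mean motion on its circular orbit is ω₂ = √(μ/r₂³) = 3.176×10^-6 rad/s.
Angle swept by the target during transfer: ω₂·t = 1.314 rad = 75.29°.
Arrival is 180° from departure on the ellipse, so φ = 180° − 75.29° = 105°.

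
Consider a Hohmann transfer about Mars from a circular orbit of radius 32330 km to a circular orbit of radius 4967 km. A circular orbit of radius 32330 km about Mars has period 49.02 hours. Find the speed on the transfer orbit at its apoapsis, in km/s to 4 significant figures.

From Kepler's third law T² = 4π²r³/μ at r = 32330 km, T = 49.02 hours = 49.02 × 3600 s = 1.76472×10^5 s: μ = 4π²r³/T² = 42837.6 km³/s².
The Hohmann ellipse has a_t = (r₁ + r₂)/2 = 18648.5 km.
The apoapsis of the transfer ellipse is at r = 32330 km.
From the vis-viva equation, v = √[μ(2/r − 1/a_t)] = 0.5941 km/s.

v = 0.5941 km/s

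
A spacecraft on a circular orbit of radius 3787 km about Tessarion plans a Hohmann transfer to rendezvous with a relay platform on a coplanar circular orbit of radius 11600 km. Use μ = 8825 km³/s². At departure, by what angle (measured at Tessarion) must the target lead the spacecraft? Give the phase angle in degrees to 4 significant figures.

φ = 82.78°

Semi-major axis of the transfer orbit: a_t = (3787 + 11600)/2 = 7693.5 km.
Transfer time t = π√(a_t³/μ) = 22567.2 s.
Target angular speed ω₂ = √(μ/r₂³) = 7.51918×10^-5 rad/s.
Angle swept by the target during transfer: ω₂·t = 1.69687 rad = 97.22°.
Arrival is 180° from departure on the ellipse, so φ = 180° − 97.22° = 82.78°.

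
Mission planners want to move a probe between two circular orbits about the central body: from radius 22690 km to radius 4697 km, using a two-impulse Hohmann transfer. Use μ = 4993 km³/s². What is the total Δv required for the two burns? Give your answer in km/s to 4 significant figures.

Transfer-ellipse semi-major axis a_t = (r₁ + r₂)/2 = (22690 + 4697)/2 = 13693.5 km.
Circular speed at r₁: v₁ = √(μ/r₁) = √(4993/22690) = 0.46910 km/s.
On the transfer ellipse at r₁, vis-viva gives v_a = √[μ(2/r₁ − 1/a_t)] = 0.27474 km/s.
First burn Δv₁ = |v_a − v₁| = 0.19436 km/s.
Circular speed at r₂: v₂ = √(μ/r₂) = 1.03103 km/s.
Transfer-orbit speed at r₂: v_p = √[μ(2/r₂ − 1/a_t)] = 1.32718 km/s.
Second burn Δv₂ = |v₂ − v_p| = 0.29615 km/s.
Total Δv = Δv₁ + Δv₂ = 0.4905 km/s.

Δv = 0.4905 km/s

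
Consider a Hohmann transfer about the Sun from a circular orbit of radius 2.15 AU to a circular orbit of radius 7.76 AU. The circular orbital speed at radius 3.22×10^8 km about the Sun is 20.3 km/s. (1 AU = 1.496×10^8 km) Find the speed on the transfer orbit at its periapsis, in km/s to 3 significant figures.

From the circular-orbit relation v² = μ/r at r = 3.22×10^8 km: μ = v²r = (20.3)² × 3.22×10^8 = 1.32693×10^11 km³/s².
In km: r₁ = 2.15 × 1.496×10^8 = 3.2164×10^8 km; r₂ = 7.76 × 1.496×10^8 = 1.160896×10^9 km.
Transfer-ellipse semi-major axis a_t = (r₁ + r₂)/2 = (3.2164×10^8 + 1.160896×10^9)/2 = 7.41268×10^8 km.
At periapsis, r = 3.2164×10^8 km.
Applying v² = μ(2/r − 1/a_t): v = 25.42 km/s.

v = 25.4 km/s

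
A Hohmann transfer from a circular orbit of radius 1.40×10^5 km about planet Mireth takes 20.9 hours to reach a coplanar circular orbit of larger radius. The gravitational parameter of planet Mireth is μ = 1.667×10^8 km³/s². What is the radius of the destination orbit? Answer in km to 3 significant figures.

Transfer time t = 20.9 hours = 75240 s, and t = π√(a_t³/μ).
So a_t = (μ t²/π²)^(1/3) = (1.667×10^8 × (75240)² / π²)^(1/3) = 4.5728×10^5 km.
Since a_t = (r₁ + r₂)/2, r₂ = 2a_t − r₁ = 2×4.5728×10^5 − 1.400×10^5 = 7.7456×10^5 km.

r₂ = 7.75×10^5 km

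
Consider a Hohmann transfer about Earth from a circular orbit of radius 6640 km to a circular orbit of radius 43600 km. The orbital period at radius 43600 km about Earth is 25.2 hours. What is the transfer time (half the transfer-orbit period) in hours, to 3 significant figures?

t = 5.51 hours

From Kepler's third law T² = 4π²r³/μ at r = 43600 km, T = 25.2 hours = 25.2 × 3600 s = 90720 s: μ = 4π²r³/T² = 3.97570×10^5 km³/s².
Semi-major axis of the transfer orbit: a_t = (6640 + 43600)/2 = 25120 km.
By Kepler's third law the transfer-orbit period is T = 2π√(a_t³/μ), so t = T/2 = 19840 s.
Converting: 19840 s ÷ 3600 s/hour = 5.51 hours.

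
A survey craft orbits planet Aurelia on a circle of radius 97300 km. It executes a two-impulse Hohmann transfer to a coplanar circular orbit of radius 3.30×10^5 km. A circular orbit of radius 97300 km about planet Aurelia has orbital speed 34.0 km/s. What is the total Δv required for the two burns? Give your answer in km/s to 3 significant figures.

From the circular-orbit relation v² = μ/r at r = 97300 km: μ = v²r = (34.0)² × 97300 = 1.12479×10^8 km³/s².
Semi-major axis of the transfer orbit: a_t = (97300 + 3.300×10^5)/2 = 2.1365×10^5 km.
Circular speed at r₁: v₁ = √(μ/r₁) = √(1.12479×10^8/97300) = 34.000 km/s.
On the transfer ellipse at r₁, vis-viva gives v_p = √[μ(2/r₁ − 1/a_t)] = 42.256 km/s.
First burn Δv₁ = |v_p − v₁| = 8.256 km/s.
At r₂, v₂ = √(μ/r₂) = 18.462 km/s.
Transfer-orbit speed at r₂: v_a = √[μ(2/r₂ − 1/a_t)] = 12.459 km/s.
Second burn Δv₂ = |v₂ − v_a| = 6.003 km/s.
Total Δv = Δv₁ + Δv₂ = 14.26 km/s.

Δv = 14.3 km/s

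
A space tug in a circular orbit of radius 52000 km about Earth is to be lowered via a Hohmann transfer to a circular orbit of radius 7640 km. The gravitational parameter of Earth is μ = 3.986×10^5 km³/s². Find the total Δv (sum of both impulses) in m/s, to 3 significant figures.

Semi-major axis of the transfer orbit: a_t = (52000 + 7640)/2 = 29820 km.
At r₁ the circular-orbit speed is v₁ = √(μ/r₁) = 2.7686 km/s.
On the transfer ellipse at r₁, vis-viva equation gives v_a = √[μ(2/r₁ − 1/a_t)] = 1.4014 km/s.
First burn Δv₁ = |v_a − v₁| = 1.367 km/s.
Circular speed at r₂: v₂ = √(μ/r₂) = 7.223 km/s.
Transfer-orbit speed at r₂: v_p = √[μ(2/r₂ − 1/a_t)] = 9.538 km/s.
Second burn Δv₂ = |v₂ − v_p| = 2.315 km/s.
Total Δv = Δv₁ + Δv₂ = 3.682 km/s.

Δv = 3680 m/s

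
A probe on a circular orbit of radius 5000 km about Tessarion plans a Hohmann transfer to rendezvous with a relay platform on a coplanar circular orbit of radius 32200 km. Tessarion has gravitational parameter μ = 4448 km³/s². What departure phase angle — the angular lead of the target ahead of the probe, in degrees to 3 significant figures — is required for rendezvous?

Semi-major axis of the transfer orbit: a_t = (5000 + 32200)/2 = 18600 km.
Transfer time t = π√(a_t³/μ) = 1.1949×10^5 s.
The target's mean motion on its circular orbit is ω₂ = √(μ/r₂³) = 1.1542×10^-5 rad/s.
Angle swept by the target during transfer: ω₂·t = 1.3792 rad = 79.02°.
The probe traverses 180° on the transfer ellipse, so the target must lead by 180° − 79.02° = 101°.

φ = 101°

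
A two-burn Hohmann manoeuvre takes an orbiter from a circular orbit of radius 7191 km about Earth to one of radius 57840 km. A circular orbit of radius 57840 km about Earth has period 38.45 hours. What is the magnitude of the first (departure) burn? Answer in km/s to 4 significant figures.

Δv₁ = 2.485 km/s

From Kepler's third law T² = 4π²r³/μ at r = 57840 km, T = 38.45 hours = 38.45 × 3600 s = 1.3842×10^5 s: μ = 4π²r³/T² = 3.98701×10^5 km³/s².
Transfer-ellipse semi-major axis a_t = (r₁ + r₂)/2 = (7191 + 57840)/2 = 32515.5 km.
On the circular orbit at r = 7191 km, v_c = √(μ/r) = 7.446 km/s.
Vis-viva on the transfer ellipse at r = 7191 km gives v_t = √[μ(2/r − 1/a_t)] = 9.931 km/s.
Δv₁ = |v_t − v_c| = |9.931 − 7.446| = 2.485 km/s.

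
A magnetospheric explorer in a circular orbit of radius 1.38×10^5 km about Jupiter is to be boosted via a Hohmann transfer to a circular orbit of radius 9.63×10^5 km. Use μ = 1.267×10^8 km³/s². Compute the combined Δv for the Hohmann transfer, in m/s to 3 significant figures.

Δv = 15500 m/s

The Hohmann ellipse has a_t = (r₁ + r₂)/2 = 5.505×10^5 km.
At r₁ the circular-orbit speed is v₁ = √(μ/r₁) = 30.30043 km/s.
On the transfer ellipse at r₁, v² = μ(2/r − 1/a) gives v_p = √[μ(2/r₁ − 1/a_t)] = 40.07590 km/s.
First burn Δv₁ = |v_p − v₁| = 9.775 km/s.
Circular speed at r₂: v₂ = √(μ/r₂) = 11.47 km/s.
Transfer-orbit speed at r₂: v_a = √[μ(2/r₂ − 1/a_t)] = 5.743 km/s.
Second burn Δv₂ = |v₂ − v_a| = 5.727 km/s.
Total Δv = Δv₁ + Δv₂ = 15.50 km/s.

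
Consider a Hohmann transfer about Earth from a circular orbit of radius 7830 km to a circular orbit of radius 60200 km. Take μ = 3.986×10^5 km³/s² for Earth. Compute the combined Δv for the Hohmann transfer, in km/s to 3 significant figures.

Δv = 3.70 km/s

The Hohmann ellipse has a_t = (r₁ + r₂)/2 = 34015 km.
Circular speed at r₁: v₁ = √(μ/r₁) = √(3.986×10^5/7830) = 7.135 km/s.
Transfer-orbit speed at r₁ (vis-viva equation): v_p = √[μ(2/r₁ − 1/a_t)] = 9.492 km/s.
First burn Δv₁ = |v_p − v₁| = 2.357 km/s.
At r₂, v₂ = √(μ/r₂) = 2.5732 km/s.
Transfer-orbit speed at r₂: v_a = √[μ(2/r₂ − 1/a_t)] = 1.2346 km/s.
Second burn Δv₂ = |v₂ − v_a| = 1.339 km/s.
Δv = Δv₁ + Δv₂ = 2.357 + 1.339 = 3.696 km/s.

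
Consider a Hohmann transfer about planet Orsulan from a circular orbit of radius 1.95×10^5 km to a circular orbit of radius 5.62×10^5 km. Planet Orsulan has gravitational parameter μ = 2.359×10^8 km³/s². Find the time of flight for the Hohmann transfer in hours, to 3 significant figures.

t = 13.2 hours

Semi-major axis of the transfer orbit: a_t = (1.950×10^5 + 5.620×10^5)/2 = 3.785×10^5 km.
Half the transfer-orbit period gives t = π√(a_t³/μ) = 47630 s.
Converting: 47630 s ÷ 3600 s/hour = 13.2 hours.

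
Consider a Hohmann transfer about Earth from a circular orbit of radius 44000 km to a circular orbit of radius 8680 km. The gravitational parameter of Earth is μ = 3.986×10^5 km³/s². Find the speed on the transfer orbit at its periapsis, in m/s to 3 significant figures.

v = 8760 m/s

The Hohmann ellipse has a_t = (r₁ + r₂)/2 = 26340 km.
At periapsis, r = 8680 km.
From the vis-viva equation, v = √[μ(2/r − 1/a_t)] = 8.758 km/s.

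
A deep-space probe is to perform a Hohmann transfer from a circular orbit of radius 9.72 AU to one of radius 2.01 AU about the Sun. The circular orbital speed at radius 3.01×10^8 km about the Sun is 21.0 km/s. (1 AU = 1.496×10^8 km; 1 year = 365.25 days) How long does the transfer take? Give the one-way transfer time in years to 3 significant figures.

From the circular-orbit relation v² = μ/r at r = 3.01×10^8 km: μ = v²r = (21.0)² × 3.01×10^8 = 1.32741×10^11 km³/s².
In km: r₁ = 9.72 × 1.496×10^8 = 1.454112×10^9 km; r₂ = 2.01 × 1.496×10^8 = 3.00696×10^8 km.
Transfer-ellipse semi-major axis a_t = (r₁ + r₂)/2 = (1.454112×10^9 + 3.00696×10^8)/2 = 8.77404×10^8 km.
Half the transfer-orbit period gives t = π√(a_t³/μ) = 2.241×10^8 s.
Converting: 2.241×10^8 s ÷ 3.15576×10^7 s/year (365.25 × 86400) = 7.10 years.

t = 7.10 years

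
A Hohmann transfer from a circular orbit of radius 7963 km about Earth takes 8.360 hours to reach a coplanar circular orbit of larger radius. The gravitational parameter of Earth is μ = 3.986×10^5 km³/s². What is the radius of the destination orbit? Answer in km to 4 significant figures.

Transfer time t = 8.360 hours = 30096 s, and t = π√(a_t³/μ).
So a_t = (μ t²/π²)^(1/3) = (3.986×10^5 × (30096)² / π²)^(1/3) = 33196 km.
Since a_t = (r₁ + r₂)/2, r₂ = 2a_t − r₁ = 2×33196 − 7963 = 58429 km.

r₂ = 58430 km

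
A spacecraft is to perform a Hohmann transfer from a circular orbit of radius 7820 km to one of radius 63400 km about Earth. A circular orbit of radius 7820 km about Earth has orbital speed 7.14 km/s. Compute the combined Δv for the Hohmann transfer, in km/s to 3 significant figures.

From the circular-orbit relation v² = μ/r at r = 7820 km: μ = v²r = (7.14)² × 7820 = 3.98660×10^5 km³/s².
The Hohmann ellipse has a_t = (r₁ + r₂)/2 = 35610 km.
At r₁ the circular-orbit speed is v₁ = √(μ/r₁) = 7.14000 km/s.
On the transfer ellipse at r₁, vis-viva gives v_p = √[μ(2/r₁ − 1/a_t)] = 9.52702 km/s.
First burn Δv₁ = |v_p − v₁| = 2.38702 km/s.
At r₂, v₂ = √(μ/r₂) = 2.50759 km/s.
Transfer-orbit speed at r₂: v_a = √[μ(2/r₂ − 1/a_t)] = 1.17510 km/s.
Second burn Δv₂ = |v₂ − v_a| = 1.33249 km/s.
Total Δv = Δv₁ + Δv₂ = 3.720 km/s.

Δv = 3.72 km/s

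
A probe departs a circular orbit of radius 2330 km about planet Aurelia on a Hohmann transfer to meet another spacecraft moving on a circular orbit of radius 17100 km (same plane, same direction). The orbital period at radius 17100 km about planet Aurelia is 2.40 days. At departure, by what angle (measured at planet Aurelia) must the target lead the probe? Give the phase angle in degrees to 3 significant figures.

φ = 103°

From Kepler's third law T² = 4π²r³/μ at r = 17100 km, T = 2.40 days = 2.40 × 86400 s = 2.0736×10^5 s: μ = 4π²r³/T² = 4590.90 km³/s².
Transfer-ellipse semi-major axis a_t = (r₁ + r₂)/2 = (2330 + 17100)/2 = 9715 km.
Transfer time t = π√(a_t³/μ) = 44400 s.
Target angular speed ω₂ = √(μ/r₂³) = 3.030×10^-5 rad/s.
Angle swept by the target during transfer: ω₂·t = 1.3453 rad = 77.08°.
The probe traverses 180° on the transfer ellipse, so the target must lead by 180° − 77.08° = 103°.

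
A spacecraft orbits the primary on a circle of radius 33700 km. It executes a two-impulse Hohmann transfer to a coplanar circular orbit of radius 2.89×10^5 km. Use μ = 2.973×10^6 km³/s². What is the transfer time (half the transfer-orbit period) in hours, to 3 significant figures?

Transfer-ellipse semi-major axis a_t = (r₁ + r₂)/2 = (33700 + 2.890×10^5)/2 = 1.6135×10^5 km.
Transfer time t = π√(a_t³/μ) = π√((1.6135×10^5)³ / 2.973×10^6) = 1.181×10^5 s.
Converting: 1.181×10^5 s ÷ 3600 s/hour = 32.8 hours.

t = 32.8 hours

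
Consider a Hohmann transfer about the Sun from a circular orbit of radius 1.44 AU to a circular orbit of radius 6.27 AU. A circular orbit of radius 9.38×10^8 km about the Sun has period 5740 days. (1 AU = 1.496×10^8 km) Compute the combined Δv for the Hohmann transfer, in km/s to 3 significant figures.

Δv = 11.4 km/s

From Kepler's third law T² = 4π²r³/μ at r = 9.38×10^8 km, T = 5740 days = 5740 × 86400 s = 4.95936×10^8 s: μ = 4π²r³/T² = 1.32470×10^11 km³/s².
In km: r₁ = 1.44 × 1.496×10^8 = 2.15424×10^8 km; r₂ = 6.27 × 1.496×10^8 = 9.37992×10^8 km.
The Hohmann ellipse has a_t = (r₁ + r₂)/2 = 5.76708×10^8 km.
At r₁ the circular-orbit speed is v₁ = √(μ/r₁) = 24.798 km/s.
Transfer-orbit speed at r₁ (v² = μ(2/r − 1/a)): v_p = √[μ(2/r₁ − 1/a_t)] = 31.625 km/s.
First burn Δv₁ = |v_p − v₁| = 6.827 km/s.
At r₂, v₂ = √(μ/r₂) = 11.884 km/s.
Transfer-orbit speed at r₂: v_a = √[μ(2/r₂ − 1/a_t)] = 7.2632 km/s.
Second burn Δv₂ = |v₂ − v_a| = 4.621 km/s.
Total Δv = Δv₁ + Δv₂ = 11.45 km/s.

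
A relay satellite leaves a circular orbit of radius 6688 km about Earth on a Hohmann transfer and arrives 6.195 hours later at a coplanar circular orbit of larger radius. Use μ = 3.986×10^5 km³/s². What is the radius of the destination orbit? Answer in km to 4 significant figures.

r₂ = 47680 km

Transfer time t = 6.195 hours = 22302 s, and t = π√(a_t³/μ).
So a_t = (μ t²/π²)^(1/3) = (3.986×10^5 × (22302)² / π²)^(1/3) = 27184 km.
Since a_t = (r₁ + r₂)/2, r₂ = 2a_t − r₁ = 2×27184 − 6688 = 47680 km.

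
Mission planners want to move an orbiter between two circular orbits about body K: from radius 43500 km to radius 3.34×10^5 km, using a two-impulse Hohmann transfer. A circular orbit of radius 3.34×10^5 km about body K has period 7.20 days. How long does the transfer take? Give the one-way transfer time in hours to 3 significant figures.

t = 36.7 hours

From Kepler's third law T² = 4π²r³/μ at r = 3.34×10^5 km, T = 7.20 days = 7.20 × 86400 s = 6.2208×10^5 s: μ = 4π²r³/T² = 3.80108×10^6 km³/s².
Transfer-ellipse semi-major axis a_t = (r₁ + r₂)/2 = (43500 + 3.340×10^5)/2 = 1.8875×10^5 km.
Transfer time t = π√(a_t³/μ) = π√((1.8875×10^5)³ / 3.80108×10^6) = 1.321×10^5 s.
Converting: 1.321×10^5 s ÷ 3600 s/hour = 36.7 hours.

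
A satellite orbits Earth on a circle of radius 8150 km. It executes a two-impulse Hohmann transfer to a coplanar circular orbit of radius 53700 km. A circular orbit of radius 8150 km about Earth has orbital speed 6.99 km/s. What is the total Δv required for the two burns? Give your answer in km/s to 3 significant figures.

Δv = 3.55 km/s

From the circular-orbit relation v² = μ/r at r = 8150 km: μ = v²r = (6.99)² × 8150 = 3.98210×10^5 km³/s².
Semi-major axis of the transfer orbit: a_t = (8150 + 53700)/2 = 30925 km.
Circular speed at r₁: v₁ = √(μ/r₁) = √(3.98210×10^5/8150) = 6.990 km/s.
On the transfer ellipse at r₁, vis-viva equation gives v_p = √[μ(2/r₁ − 1/a_t)] = 9.211 km/s.
First burn Δv₁ = |v_p − v₁| = 2.221 km/s.
At r₂, v₂ = √(μ/r₂) = 2.723 km/s.
Transfer-orbit speed at r₂: v_a = √[μ(2/r₂ − 1/a_t)] = 1.398 km/s.
Second burn Δv₂ = |v₂ − v_a| = 1.325 km/s.
Δv = Δv₁ + Δv₂ = 2.221 + 1.325 = 3.546 km/s.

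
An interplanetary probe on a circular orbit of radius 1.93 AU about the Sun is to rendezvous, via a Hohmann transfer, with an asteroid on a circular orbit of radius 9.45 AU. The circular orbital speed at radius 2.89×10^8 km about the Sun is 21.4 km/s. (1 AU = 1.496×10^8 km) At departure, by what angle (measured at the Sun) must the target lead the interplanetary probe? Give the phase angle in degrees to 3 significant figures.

From the circular-orbit relation v² = μ/r at r = 2.89×10^8 km: μ = v²r = (21.4)² × 2.89×10^8 = 1.32350×10^11 km³/s².
In km: r₁ = 1.93 × 1.496×10^8 = 2.88728×10^8 km; r₂ = 9.45 × 1.496×10^8 = 1.41372×10^9 km.
Semi-major axis of the transfer orbit: a_t = (2.88728×10^8 + 1.41372×10^9)/2 = 8.51224×10^8 km.
Transfer time t = π√(a_t³/μ) = 2.1446×10^8 s.
The target's mean motion on its circular orbit is ω₂ = √(μ/r₂³) = 6.8441×10^-9 rad/s.
Angle swept by the target during transfer: ω₂·t = 1.4678 rad = 84.10°.
Arrival is 180° from departure on the ellipse, so φ = 180° − 84.10° = 95.9°.

φ = 95.9°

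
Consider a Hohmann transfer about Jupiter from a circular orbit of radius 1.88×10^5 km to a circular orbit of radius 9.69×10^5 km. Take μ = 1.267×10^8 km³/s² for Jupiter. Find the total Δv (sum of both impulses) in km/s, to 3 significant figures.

Transfer-ellipse semi-major axis a_t = (r₁ + r₂)/2 = (1.880×10^5 + 9.690×10^5)/2 = 5.785×10^5 km.
At r₁ the circular-orbit speed is v₁ = √(μ/r₁) = 25.960 km/s.
Transfer-orbit speed at r₁ (v² = μ(2/r − 1/a)): v_p = √[μ(2/r₁ − 1/a_t)] = 33.598 km/s.
First burn Δv₁ = |v_p − v₁| = 7.638 km/s.
Circular speed at r₂: v₂ = √(μ/r₂) = 11.435 km/s.
Transfer-orbit speed at r₂: v_a = √[μ(2/r₂ − 1/a_t)] = 6.5186 km/s.
Second burn Δv₂ = |v₂ − v_a| = 4.916 km/s.
Total Δv = Δv₁ + Δv₂ = 12.55 km/s.

Δv = 12.6 km/s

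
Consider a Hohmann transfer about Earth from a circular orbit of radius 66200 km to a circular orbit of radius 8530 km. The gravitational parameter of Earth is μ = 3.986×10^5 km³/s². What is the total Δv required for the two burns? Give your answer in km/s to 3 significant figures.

Transfer-ellipse semi-major axis a_t = (r₁ + r₂)/2 = (66200 + 8530)/2 = 37365 km.
At r₁ the circular-orbit speed is v₁ = √(μ/r₁) = 2.4538 km/s.
On the transfer ellipse at r₁, v² = μ(2/r − 1/a) gives v_a = √[μ(2/r₁ − 1/a_t)] = 1.1724 km/s.
First burn Δv₁ = |v_a − v₁| = 1.281 km/s.
Circular speed at r₂: v₂ = √(μ/r₂) = 6.836 km/s.
Transfer-orbit speed at r₂: v_p = √[μ(2/r₂ − 1/a_t)] = 9.099 km/s.
Second burn Δv₂ = |v₂ − v_p| = 2.263 km/s.
Total Δv = Δv₁ + Δv₂ = 3.544 km/s.

Δv = 3.54 km/s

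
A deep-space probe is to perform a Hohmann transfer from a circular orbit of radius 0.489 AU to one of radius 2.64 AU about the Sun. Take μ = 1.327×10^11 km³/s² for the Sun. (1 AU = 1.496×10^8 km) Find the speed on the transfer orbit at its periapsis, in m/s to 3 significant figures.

In km: r₁ = 0.489 × 1.496×10^8 = 7.31544×10^7 km; r₂ = 2.64 × 1.496×10^8 = 3.94944×10^8 km.
The Hohmann ellipse has a_t = (r₁ + r₂)/2 = 2.340492×10^8 km.
At periapsis, r = 7.31544×10^7 km.
Applying v² = μ(2/r − 1/a_t): v = 55.33 km/s.

v = 55300 m/s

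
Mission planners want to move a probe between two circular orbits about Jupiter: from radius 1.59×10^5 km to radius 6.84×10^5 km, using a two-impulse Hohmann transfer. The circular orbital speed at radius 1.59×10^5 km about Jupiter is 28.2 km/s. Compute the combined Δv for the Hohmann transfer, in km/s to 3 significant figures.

Δv = 13.0 km/s

From the circular-orbit relation v² = μ/r at r = 1.59×10^5 km: μ = v²r = (28.2)² × 1.59×10^5 = 1.26443×10^8 km³/s².
Semi-major axis of the transfer orbit: a_t = (1.590×10^5 + 6.840×10^5)/2 = 4.215×10^5 km.
At r₁ the circular-orbit speed is v₁ = √(μ/r₁) = 28.200 km/s.
On the transfer ellipse at r₁, vis-viva equation gives v_p = √[μ(2/r₁ − 1/a_t)] = 35.923 km/s.
First burn Δv₁ = |v_p − v₁| = 7.723 km/s.
At r₂, v₂ = √(μ/r₂) = 13.5963 km/s.
Transfer-orbit speed at r₂: v_a = √[μ(2/r₂ − 1/a_t)] = 8.35063 km/s.
Second burn Δv₂ = |v₂ − v_a| = 5.246 km/s.
Total Δv = Δv₁ + Δv₂ = 12.97 km/s.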